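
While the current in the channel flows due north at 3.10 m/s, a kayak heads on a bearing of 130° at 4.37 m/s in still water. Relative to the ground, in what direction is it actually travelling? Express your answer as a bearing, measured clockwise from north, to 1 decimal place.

085.0°

Taking east as x and north as y: velocity relative to the water = (3.348, -2.809) m/s; the water relative to ground = (0.000, 3.100) m/s.
Velocity relative to ground = (3.348, -2.809) + (0.000, 3.100) = (3.348, 0.291) m/s.
Bearing = atan2(3.35, 0.29) = 85.03° clockwise from north.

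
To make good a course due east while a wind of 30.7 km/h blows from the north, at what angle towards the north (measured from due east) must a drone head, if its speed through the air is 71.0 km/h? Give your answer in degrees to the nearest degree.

The wind pushes perpendicular to the desired track; the heading must have a component into the wind equal to 30.7 km/h: 71.0 sin θ = 30.7.
sin θ = 0.4324, so θ = 25.620°.

26°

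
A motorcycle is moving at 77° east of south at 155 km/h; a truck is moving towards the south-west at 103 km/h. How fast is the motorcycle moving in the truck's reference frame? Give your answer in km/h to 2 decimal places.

Taking east as x and north as y: motorcycle velocity = (151.027, -34.867) km/h; truck velocity = (-72.832, -72.832) km/h.
Velocity of motorcycle relative to truck = (151.027, -34.867) − (-72.832, -72.832) = (223.859, 37.965) km/h.
Magnitude = |(223.859, 37.965)| = 227.056 km/h.

227.06 km/h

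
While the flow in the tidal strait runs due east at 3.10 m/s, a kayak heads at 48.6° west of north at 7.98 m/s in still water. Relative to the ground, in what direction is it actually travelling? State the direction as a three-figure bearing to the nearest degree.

Taking east as x and north as y: velocity relative to the water = (-5.986, 5.277) m/s; the water relative to ground = (3.100, 0.000) m/s.
Velocity relative to ground = (-5.986, 5.277) + (3.100, 0.000) = (-2.886, 5.277) m/s.
Bearing = atan2(-2.89, 5.28) = 331.33° clockwise from north.

331°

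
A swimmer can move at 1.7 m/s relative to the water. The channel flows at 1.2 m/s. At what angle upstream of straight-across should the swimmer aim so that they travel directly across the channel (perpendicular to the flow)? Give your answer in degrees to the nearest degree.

To cancel the current, the upstream component of the swimmer's velocity must equal the flow: 1.7 sin θ = 1.2.
sin θ = 1.2 / 1.7 = 0.7059.
θ = arcsin(0.7059) = 44.901°.

45°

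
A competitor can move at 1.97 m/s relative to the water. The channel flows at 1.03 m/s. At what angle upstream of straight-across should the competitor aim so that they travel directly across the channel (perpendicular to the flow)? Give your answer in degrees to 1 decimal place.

31.5°

To cancel the current, the upstream component of the competitor's velocity must equal the flow: 1.97 sin θ = 1.03.
sin θ = 1.03 / 1.97 = 0.5228.
θ = arcsin(0.5228) = 31.523°.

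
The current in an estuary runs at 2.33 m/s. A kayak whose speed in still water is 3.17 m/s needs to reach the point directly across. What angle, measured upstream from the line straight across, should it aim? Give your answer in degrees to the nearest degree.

47°

To cancel the current, the upstream component of the kayak's velocity must equal the flow: 3.17 sin θ = 2.33.
sin θ = 2.33 / 3.17 = 0.7350.
θ = arcsin(0.7350) = 47.309°.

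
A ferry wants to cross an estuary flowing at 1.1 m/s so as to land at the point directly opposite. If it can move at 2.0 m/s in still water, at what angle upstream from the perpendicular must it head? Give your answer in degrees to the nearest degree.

33°

To cancel the current, the upstream component of the ferry's velocity must equal the flow: 2.0 sin θ = 1.1.
sin θ = 1.1 / 2.0 = 0.5500.
θ = arcsin(0.5500) = 33.367°.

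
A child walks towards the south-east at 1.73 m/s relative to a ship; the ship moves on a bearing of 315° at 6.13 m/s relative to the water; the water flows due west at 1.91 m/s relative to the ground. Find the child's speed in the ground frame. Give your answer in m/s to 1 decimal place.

5.9 m/s

In east/north components (m/s): child relative to ship = (1.223, -1.223); ship relative to water = (-4.335, 4.335); water relative to ground = (-1.910, 0.000).
Sum = (-5.021, 3.111) m/s.
Speed = |(-5.021, 3.111)| = 5.907 m/s.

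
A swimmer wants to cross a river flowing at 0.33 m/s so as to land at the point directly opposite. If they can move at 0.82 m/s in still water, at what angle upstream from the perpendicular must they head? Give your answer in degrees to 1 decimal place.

To cancel the current, the upstream component of the swimmer's velocity must equal the flow: 0.82 sin θ = 0.33.
sin θ = 0.33 / 0.82 = 0.4024.
θ = arcsin(0.4024) = 23.731°.

23.7°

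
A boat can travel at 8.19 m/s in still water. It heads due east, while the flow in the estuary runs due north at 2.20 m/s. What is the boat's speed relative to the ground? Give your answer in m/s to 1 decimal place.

8.5 m/s

Taking east as x and north as y: velocity relative to the water = (8.190, 0.000) m/s; the water relative to ground = (0.000, 2.200) m/s.
Velocity relative to ground = (8.190, 0.000) + (0.000, 2.200) = (8.190, 2.200) m/s.
Speed = |(8.190, 2.200)| = 8.480 m/s.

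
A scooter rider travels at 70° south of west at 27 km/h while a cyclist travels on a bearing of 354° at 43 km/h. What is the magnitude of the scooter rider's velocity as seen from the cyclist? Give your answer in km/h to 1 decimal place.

Taking east as x and north as y: scooter rider velocity = (-9.235, -25.372) km/h; cyclist velocity = (-4.495, 42.764) km/h.
Velocity of scooter rider relative to cyclist = (-9.235, -25.372) − (-4.495, 42.764) = (-4.740, -68.136) km/h.
Magnitude = |(-4.740, -68.136)| = 68.301 km/h.

68.3 km/h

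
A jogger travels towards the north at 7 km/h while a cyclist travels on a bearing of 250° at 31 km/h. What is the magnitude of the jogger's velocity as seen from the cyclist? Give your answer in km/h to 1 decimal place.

34.0 km/h

Taking east as x and north as y: jogger velocity = (0.000, 7.000) km/h; cyclist velocity = (-29.130, -10.603) km/h.
Velocity of jogger relative to cyclist = (0.000, 7.000) − (-29.130, -10.603) = (29.130, 17.603) km/h.
Magnitude = |(29.130, 17.603)| = 34.036 km/h.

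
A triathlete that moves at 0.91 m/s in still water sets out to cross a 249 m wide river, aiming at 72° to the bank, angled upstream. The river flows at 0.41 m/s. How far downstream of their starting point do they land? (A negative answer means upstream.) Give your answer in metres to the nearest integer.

37 m

Perpendicular speed = 0.865 m/s; crossing time = 249 / 0.865 = 287.708 s.
Net downstream speed = 0.129 m/s.
Drift = 0.129 × 287.708 = 37.055 m (downstream).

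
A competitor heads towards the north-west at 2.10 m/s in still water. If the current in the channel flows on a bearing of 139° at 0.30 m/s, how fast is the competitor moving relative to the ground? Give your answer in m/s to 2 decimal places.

Taking east as x and north as y: velocity relative to the water = (-1.485, 1.485) m/s; the water relative to ground = (0.197, -0.226) m/s.
Velocity relative to ground = (-1.485, 1.485) + (0.197, -0.226) = (-1.288, 1.259) m/s.
Speed = |(-1.288, 1.259)| = 1.801 m/s.

1.80 m/s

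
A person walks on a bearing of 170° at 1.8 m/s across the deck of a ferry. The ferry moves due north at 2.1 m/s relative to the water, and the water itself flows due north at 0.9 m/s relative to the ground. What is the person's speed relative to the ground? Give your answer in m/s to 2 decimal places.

In east/north components (m/s): person relative to ferry = (0.313, -1.773); ferry relative to water = (0.000, 2.100); water relative to ground = (0.000, 0.900).
Sum = (0.313, 1.227) m/s.
Speed = |(0.313, 1.227)| = 1.267 m/s.

1.27 m/s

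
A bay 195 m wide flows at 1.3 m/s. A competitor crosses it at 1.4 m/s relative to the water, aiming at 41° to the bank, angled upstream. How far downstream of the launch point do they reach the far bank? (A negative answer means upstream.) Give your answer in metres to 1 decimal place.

51.7 m

Perpendicular speed = 0.918 m/s; crossing time = 195 / 0.918 = 212.307 s.
Net downstream speed = 0.243 m/s.
Drift = 0.243 × 212.307 = 51.677 m (downstream).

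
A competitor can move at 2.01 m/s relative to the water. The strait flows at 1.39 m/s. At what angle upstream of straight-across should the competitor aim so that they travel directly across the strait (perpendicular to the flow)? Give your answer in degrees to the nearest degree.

44°

To cancel the current, the upstream component of the competitor's velocity must equal the flow: 2.01 sin θ = 1.39.
sin θ = 1.39 / 2.01 = 0.6915.
θ = arcsin(0.6915) = 43.752°.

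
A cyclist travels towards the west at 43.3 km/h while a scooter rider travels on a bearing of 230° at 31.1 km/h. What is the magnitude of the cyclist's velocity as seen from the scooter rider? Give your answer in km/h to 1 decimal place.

27.9 km/h

Taking east as x and north as y: cyclist velocity = (-43.300, 0.000) km/h; scooter rider velocity = (-23.824, -19.991) km/h.
Velocity of cyclist relative to scooter rider = (-43.300, 0.000) − (-23.824, -19.991) = (-19.476, 19.991) km/h.
Magnitude = |(-19.476, 19.991)| = 27.910 km/h.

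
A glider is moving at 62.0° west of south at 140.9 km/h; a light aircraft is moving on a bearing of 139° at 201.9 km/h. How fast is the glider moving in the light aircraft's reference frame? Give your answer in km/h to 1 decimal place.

271.0 km/h

Taking east as x and north as y: glider velocity = (-124.407, -66.149) km/h; light aircraft velocity = (132.458, -152.376) km/h.
Velocity of glider relative to light aircraft = (-124.407, -66.149) − (132.458, -152.376) = (-256.866, 86.227) km/h.
Magnitude = |(-256.866, 86.227)| = 270.952 km/h.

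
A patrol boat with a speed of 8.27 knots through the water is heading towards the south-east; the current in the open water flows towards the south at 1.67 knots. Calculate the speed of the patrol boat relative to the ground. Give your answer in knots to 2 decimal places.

9.52 knots

Taking east as x and north as y: velocity relative to the water = (5.848, -5.848) knots; the water relative to ground = (0.000, -1.670) knots.
Velocity relative to ground = (5.848, -5.848) + (0.000, -1.670) = (5.848, -7.518) knots.
Speed = |(5.848, -7.518)| = 9.524 knots.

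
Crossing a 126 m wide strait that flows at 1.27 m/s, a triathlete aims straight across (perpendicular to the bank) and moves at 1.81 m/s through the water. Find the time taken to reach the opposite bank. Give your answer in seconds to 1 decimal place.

69.6 s

The component of the triathlete's velocity perpendicular to the bank is 1.81 m/s.
The current is parallel to the bank, so it does not affect the crossing time.
Time = 126 / 1.810 = 69.613 s.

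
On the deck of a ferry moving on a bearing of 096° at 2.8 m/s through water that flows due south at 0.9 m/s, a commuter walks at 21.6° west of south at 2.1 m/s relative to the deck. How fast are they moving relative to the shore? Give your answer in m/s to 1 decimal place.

3.7 m/s

In east/north components (m/s): commuter relative to ferry = (-0.773, -1.953); ferry relative to water = (2.785, -0.293); water relative to ground = (0.000, -0.900).
Sum = (2.012, -3.145) m/s.
Speed = |(2.012, -3.145)| = 3.733 m/s.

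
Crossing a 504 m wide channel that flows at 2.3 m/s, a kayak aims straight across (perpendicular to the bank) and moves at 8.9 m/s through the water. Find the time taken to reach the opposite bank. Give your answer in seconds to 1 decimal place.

56.6 s

The component of the kayak's velocity perpendicular to the bank is 8.9 m/s.
Only the cross-stream component determines the crossing time; the current contributes nothing perpendicular to the bank.
Time = 504 / 8.900 = 56.629 s.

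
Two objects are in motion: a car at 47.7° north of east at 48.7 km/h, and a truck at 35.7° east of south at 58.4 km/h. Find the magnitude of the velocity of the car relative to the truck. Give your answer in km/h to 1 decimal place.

Taking east as x and north as y: car velocity = (32.776, 36.020) km/h; truck velocity = (34.079, -47.426) km/h.
Velocity of car relative to truck = (32.776, 36.020) − (34.079, -47.426) = (-1.303, 83.446) km/h.
Magnitude = |(-1.303, 83.446)| = 83.456 km/h.

83.5 km/h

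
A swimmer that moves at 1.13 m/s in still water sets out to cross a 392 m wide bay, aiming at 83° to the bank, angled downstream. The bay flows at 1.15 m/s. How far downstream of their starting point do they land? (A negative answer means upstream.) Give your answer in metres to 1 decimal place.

Perpendicular speed = 1.122 m/s; crossing time = 392 / 1.122 = 349.508 s.
Net downstream speed = 1.288 m/s.
Drift = 1.288 × 349.508 = 450.066 m (downstream).

450.1 m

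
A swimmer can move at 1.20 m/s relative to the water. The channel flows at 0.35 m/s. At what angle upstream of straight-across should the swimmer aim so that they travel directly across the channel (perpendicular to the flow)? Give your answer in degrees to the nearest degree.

17°

To cancel the current, the upstream component of the swimmer's velocity must equal the flow: 1.20 sin θ = 0.35.
sin θ = 0.35 / 1.20 = 0.2917.
θ = arcsin(0.2917) = 16.958°.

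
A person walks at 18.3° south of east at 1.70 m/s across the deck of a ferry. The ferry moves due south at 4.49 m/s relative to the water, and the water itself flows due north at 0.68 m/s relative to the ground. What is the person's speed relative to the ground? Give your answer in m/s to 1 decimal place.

In east/north components (m/s): person relative to ferry = (1.614, -0.534); ferry relative to water = (0.000, -4.490); water relative to ground = (0.000, 0.680).
Sum = (1.614, -4.344) m/s.
Speed = |(1.614, -4.344)| = 4.634 m/s.

4.6 m/s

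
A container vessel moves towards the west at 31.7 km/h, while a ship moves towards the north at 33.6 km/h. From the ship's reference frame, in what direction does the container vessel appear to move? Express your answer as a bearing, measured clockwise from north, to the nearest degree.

Taking east as x and north as y: container vessel velocity = (-31.700, 0.000) km/h; ship velocity = (0.000, 33.600) km/h.
Velocity of container vessel relative to ship = (-31.700, 0.000) − (0.000, 33.600) = (-31.700, -33.600) km/h.
Bearing = atan2(-31.70, -33.60) = 223.33° clockwise from north.

223°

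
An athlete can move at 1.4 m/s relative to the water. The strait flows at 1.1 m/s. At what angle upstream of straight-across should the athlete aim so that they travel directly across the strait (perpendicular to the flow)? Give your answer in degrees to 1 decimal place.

To cancel the current, the upstream component of the athlete's velocity must equal the flow: 1.4 sin θ = 1.1.
sin θ = 1.1 / 1.4 = 0.7857.
θ = arcsin(0.7857) = 51.787°.

51.8°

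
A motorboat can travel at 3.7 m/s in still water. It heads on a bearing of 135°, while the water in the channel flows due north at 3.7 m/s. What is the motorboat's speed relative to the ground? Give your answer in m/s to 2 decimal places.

Taking east as x and north as y: velocity relative to the water = (2.616, -2.616) m/s; the water relative to ground = (0.000, 3.700) m/s.
Velocity relative to ground = (2.616, -2.616) + (0.000, 3.700) = (2.616, 1.084) m/s.
Speed = |(2.616, 1.084)| = 2.832 m/s.

2.83 m/s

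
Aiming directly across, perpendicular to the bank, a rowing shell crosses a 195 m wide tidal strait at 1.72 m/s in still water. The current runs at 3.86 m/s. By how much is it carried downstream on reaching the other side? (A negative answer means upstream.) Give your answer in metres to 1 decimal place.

437.6 m

Perpendicular speed = 1.720 m/s; crossing time = 195 / 1.720 = 113.372 s.
Net downstream speed = 3.860 m/s.
Drift = 3.860 × 113.372 = 437.616 m (downstream).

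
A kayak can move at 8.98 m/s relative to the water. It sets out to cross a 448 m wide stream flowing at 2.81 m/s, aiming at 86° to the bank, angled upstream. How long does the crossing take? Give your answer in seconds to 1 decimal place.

50.0 s

The component of the kayak's velocity perpendicular to the bank is 8.98 × sin 86° = 8.958 m/s.
The flow acts along the bank and has no component across it.
Time = 448 / 8.958 = 50.010 s.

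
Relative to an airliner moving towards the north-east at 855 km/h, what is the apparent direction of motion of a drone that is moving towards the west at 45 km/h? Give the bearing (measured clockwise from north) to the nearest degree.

Taking east as x and north as y: drone velocity = (-45.000, 0.000) km/h; airliner velocity = (604.576, 604.576) km/h.
Velocity of drone relative to airliner = (-45.000, 0.000) − (604.576, 604.576) = (-649.576, -604.576) km/h.
Bearing = atan2(-649.58, -604.58) = 227.05° clockwise from north.

227°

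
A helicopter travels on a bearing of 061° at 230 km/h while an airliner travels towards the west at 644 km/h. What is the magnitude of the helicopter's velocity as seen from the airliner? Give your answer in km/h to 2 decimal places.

Taking east as x and north as y: helicopter velocity = (201.163, 111.506) km/h; airliner velocity = (-644.000, 0.000) km/h.
Velocity of helicopter relative to airliner = (201.163, 111.506) − (-644.000, 0.000) = (845.163, 111.506) km/h.
Magnitude = |(845.163, 111.506)| = 852.487 km/h.

852.49 km/h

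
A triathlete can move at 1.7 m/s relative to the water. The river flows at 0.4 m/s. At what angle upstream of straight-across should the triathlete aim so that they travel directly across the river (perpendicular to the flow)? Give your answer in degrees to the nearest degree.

14°

To cancel the current, the upstream component of the triathlete's velocity must equal the flow: 1.7 sin θ = 0.4.
sin θ = 0.4 / 1.7 = 0.2353.
θ = arcsin(0.2353) = 13.609°.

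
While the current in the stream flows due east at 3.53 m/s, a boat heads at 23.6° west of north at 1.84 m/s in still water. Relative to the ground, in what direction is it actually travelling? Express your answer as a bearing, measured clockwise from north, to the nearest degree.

059°

Taking east as x and north as y: velocity relative to the water = (-0.737, 1.686) m/s; the water relative to ground = (3.530, 0.000) m/s.
Velocity relative to ground = (-0.737, 1.686) + (3.530, 0.000) = (2.793, 1.686) m/s.
Bearing = atan2(2.79, 1.69) = 58.88° clockwise from north.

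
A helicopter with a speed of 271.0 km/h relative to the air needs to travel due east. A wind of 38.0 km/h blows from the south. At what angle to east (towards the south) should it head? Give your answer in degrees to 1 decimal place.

8.1°

The wind pushes perpendicular to the desired track; the heading must have a component into the wind equal to 38.0 km/h: 271.0 sin θ = 38.0.
sin θ = 0.1402, so θ = 8.061°.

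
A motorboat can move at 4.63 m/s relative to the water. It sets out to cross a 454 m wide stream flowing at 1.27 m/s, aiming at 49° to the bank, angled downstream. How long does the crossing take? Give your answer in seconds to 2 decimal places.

129.93 s

The component of the motorboat's velocity perpendicular to the bank is 4.63 × sin 49° = 3.494 m/s.
The current is parallel to the bank, so it does not affect the crossing time.
Time = 454 / 3.494 = 129.926 s.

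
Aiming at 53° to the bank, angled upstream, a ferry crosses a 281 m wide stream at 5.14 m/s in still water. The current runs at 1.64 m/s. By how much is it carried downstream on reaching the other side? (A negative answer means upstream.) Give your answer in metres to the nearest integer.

Perpendicular speed = 4.105 m/s; crossing time = 281 / 4.105 = 68.453 s.
Net downstream speed = -1.453 m/s.
Drift = -1.453 × 68.453 = -99.485 m (upstream).

-99 m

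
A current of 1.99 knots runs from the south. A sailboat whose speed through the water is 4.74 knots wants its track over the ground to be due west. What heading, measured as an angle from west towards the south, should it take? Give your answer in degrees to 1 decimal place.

24.8°

The current pushes perpendicular to the desired track; the heading must have a component into the current equal to 1.99 knots: 4.74 sin θ = 1.99.
sin θ = 0.4198, so θ = 24.824°.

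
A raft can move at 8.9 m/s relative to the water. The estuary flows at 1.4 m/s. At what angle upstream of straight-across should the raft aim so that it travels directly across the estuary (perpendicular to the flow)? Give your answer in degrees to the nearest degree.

9°

To cancel the current, the upstream component of the raft's velocity must equal the flow: 8.9 sin θ = 1.4.
sin θ = 1.4 / 8.9 = 0.1573.
θ = arcsin(0.1573) = 9.050°.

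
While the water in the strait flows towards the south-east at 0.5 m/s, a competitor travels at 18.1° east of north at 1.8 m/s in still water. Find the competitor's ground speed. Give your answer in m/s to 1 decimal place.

Taking east as x and north as y: velocity relative to the water = (0.559, 1.711) m/s; the water relative to ground = (0.354, -0.354) m/s.
Velocity relative to ground = (0.559, 1.711) + (0.354, -0.354) = (0.913, 1.357) m/s.
Speed = |(0.913, 1.357)| = 1.636 m/s.

1.6 m/s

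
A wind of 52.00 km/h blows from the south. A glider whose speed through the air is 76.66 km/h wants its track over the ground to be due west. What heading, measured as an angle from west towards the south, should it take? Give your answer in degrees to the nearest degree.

43°

The wind pushes perpendicular to the desired track; the heading must have a component into the wind equal to 52.00 km/h: 76.66 sin θ = 52.00.
sin θ = 0.6783, so θ = 42.712°.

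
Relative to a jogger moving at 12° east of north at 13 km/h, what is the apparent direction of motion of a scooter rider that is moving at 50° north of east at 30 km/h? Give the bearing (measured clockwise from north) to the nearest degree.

058°

Taking east as x and north as y: scooter rider velocity = (19.284, 22.981) km/h; jogger velocity = (2.703, 12.716) km/h.
Velocity of scooter rider relative to jogger = (19.284, 22.981) − (2.703, 12.716) = (16.581, 10.265) km/h.
Bearing = atan2(16.58, 10.27) = 58.24° clockwise from north.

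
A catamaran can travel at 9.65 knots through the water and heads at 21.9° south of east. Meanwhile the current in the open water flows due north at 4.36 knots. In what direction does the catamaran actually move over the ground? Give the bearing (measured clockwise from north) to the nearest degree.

Taking east as x and north as y: velocity relative to the water = (8.954, -3.599) knots; the water relative to ground = (0.000, 4.360) knots.
Velocity relative to ground = (8.954, -3.599) + (0.000, 4.360) = (8.954, 0.761) knots.
Bearing = atan2(8.95, 0.76) = 85.14° clockwise from north.

085°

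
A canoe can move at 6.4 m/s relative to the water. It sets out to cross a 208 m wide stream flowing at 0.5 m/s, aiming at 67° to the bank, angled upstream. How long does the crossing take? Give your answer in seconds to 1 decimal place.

35.3 s

The component of the canoe's velocity perpendicular to the bank is 6.4 × sin 67° = 5.891 m/s.
The current is parallel to the bank, so it does not affect the crossing time.
Time = 208 / 5.891 = 35.307 s.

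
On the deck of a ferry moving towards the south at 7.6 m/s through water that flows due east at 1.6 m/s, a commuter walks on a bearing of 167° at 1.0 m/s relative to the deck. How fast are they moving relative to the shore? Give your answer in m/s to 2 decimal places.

In east/north components (m/s): commuter relative to ferry = (0.225, -0.974); ferry relative to water = (0.000, -7.600); water relative to ground = (1.600, 0.000).
Sum = (1.825, -8.574) m/s.
Speed = |(1.825, -8.574)| = 8.766 m/s.

8.77 m/s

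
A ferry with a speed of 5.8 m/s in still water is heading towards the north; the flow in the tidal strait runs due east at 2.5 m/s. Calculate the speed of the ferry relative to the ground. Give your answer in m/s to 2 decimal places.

Taking east as x and north as y: velocity relative to the water = (0.000, 5.800) m/s; the water relative to ground = (2.500, 0.000) m/s.
Velocity relative to ground = (0.000, 5.800) + (2.500, 0.000) = (2.500, 5.800) m/s.
Speed = |(2.500, 5.800)| = 6.316 m/s.

6.32 m/s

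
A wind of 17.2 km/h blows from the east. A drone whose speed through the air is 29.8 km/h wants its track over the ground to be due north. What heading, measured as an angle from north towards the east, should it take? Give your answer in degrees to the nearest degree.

35°

The wind pushes perpendicular to the desired track; the heading must have a component into the wind equal to 17.2 km/h: 29.8 sin θ = 17.2.
sin θ = 0.5772, so θ = 35.253°.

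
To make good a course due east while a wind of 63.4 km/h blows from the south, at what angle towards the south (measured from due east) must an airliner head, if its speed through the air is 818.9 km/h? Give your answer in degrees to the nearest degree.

The wind pushes perpendicular to the desired track; the heading must have a component into the wind equal to 63.4 km/h: 818.9 sin θ = 63.4.
sin θ = 0.0774, so θ = 4.440°.

4°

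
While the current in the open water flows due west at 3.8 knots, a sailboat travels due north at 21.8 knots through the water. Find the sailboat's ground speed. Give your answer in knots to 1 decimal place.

Taking east as x and north as y: velocity relative to the water = (0.000, 21.800) knots; the water relative to ground = (-3.800, 0.000) knots.
Velocity relative to ground = (0.000, 21.800) + (-3.800, 0.000) = (-3.800, 21.800) knots.
Speed = |(-3.800, 21.800)| = 22.129 knots.

22.1 knots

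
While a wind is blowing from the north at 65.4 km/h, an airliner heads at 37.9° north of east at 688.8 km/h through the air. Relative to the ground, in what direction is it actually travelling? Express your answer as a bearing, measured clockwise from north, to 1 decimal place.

Taking east as x and north as y: velocity relative to the air = (543.521, 423.120) km/h; the air relative to ground = (0.000, -65.400) km/h.
Velocity relative to ground = (543.521, 423.120) + (0.000, -65.400) = (543.521, 357.720) km/h.
Bearing = atan2(543.52, 357.72) = 56.65° clockwise from north.

056.6°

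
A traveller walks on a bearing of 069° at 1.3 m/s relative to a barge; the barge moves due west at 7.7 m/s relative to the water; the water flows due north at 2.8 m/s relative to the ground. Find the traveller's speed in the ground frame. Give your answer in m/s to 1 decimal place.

In east/north components (m/s): traveller relative to barge = (1.214, 0.466); barge relative to water = (-7.700, 0.000); water relative to ground = (0.000, 2.800).
Sum = (-6.486, 3.266) m/s.
Speed = |(-6.486, 3.266)| = 7.262 m/s.

7.3 m/s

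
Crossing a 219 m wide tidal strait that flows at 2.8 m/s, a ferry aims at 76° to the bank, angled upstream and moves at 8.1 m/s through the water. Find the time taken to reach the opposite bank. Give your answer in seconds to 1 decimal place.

27.9 s

The component of the ferry's velocity perpendicular to the bank is 8.1 × sin 76° = 7.859 m/s.
The flow acts along the bank and has no component across it.
Time = 219 / 7.859 = 27.865 s.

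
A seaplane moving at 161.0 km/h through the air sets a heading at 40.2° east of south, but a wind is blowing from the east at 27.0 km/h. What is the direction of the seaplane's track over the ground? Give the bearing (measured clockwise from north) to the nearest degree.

Taking east as x and north as y: velocity relative to the air = (103.919, -122.971) km/h; the air relative to ground = (-27.000, 0.000) km/h.
Velocity relative to ground = (103.919, -122.971) + (-27.000, 0.000) = (76.919, -122.971) km/h.
Bearing = atan2(76.92, -122.97) = 147.97° clockwise from north.

148°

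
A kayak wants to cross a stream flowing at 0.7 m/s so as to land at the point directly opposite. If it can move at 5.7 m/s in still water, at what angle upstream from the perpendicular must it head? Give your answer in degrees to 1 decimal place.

7.1°

To cancel the current, the upstream component of the kayak's velocity must equal the flow: 5.7 sin θ = 0.7.
sin θ = 0.7 / 5.7 = 0.1228.
θ = arcsin(0.1228) = 7.054°.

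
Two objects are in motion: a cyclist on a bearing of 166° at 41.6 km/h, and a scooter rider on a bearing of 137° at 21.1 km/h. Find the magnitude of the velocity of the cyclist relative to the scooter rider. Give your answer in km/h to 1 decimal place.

Taking east as x and north as y: cyclist velocity = (10.064, -40.364) km/h; scooter rider velocity = (14.390, -15.432) km/h.
Velocity of cyclist relative to scooter rider = (10.064, -40.364) − (14.390, -15.432) = (-4.326, -24.933) km/h.
Magnitude = |(-4.326, -24.933)| = 25.305 km/h.

25.3 km/h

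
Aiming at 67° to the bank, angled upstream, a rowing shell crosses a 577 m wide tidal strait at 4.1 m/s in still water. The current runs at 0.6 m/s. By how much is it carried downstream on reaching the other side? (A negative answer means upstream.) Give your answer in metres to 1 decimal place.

-153.2 m

Perpendicular speed = 3.774 m/s; crossing time = 577 / 3.774 = 152.885 s.
Net downstream speed = -1.002 m/s.
Drift = -1.002 × 152.885 = -153.191 m (upstream).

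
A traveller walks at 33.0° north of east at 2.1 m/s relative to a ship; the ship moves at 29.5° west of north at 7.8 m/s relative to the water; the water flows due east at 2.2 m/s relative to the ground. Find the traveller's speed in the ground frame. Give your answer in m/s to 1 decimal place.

7.9 m/s

In east/north components (m/s): traveller relative to ship = (1.761, 1.144); ship relative to water = (-3.841, 6.789); water relative to ground = (2.200, 0.000).
Sum = (0.120, 7.933) m/s.
Speed = |(0.120, 7.933)| = 7.933 m/s.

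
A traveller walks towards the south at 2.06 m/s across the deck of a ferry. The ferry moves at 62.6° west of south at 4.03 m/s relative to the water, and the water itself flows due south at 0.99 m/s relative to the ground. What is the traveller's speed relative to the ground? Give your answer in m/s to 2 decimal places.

6.07 m/s

In east/north components (m/s): traveller relative to ferry = (0.000, -2.060); ferry relative to water = (-3.578, -1.855); water relative to ground = (0.000, -0.990).
Sum = (-3.578, -4.905) m/s.
Speed = |(-3.578, -4.905)| = 6.071 m/s.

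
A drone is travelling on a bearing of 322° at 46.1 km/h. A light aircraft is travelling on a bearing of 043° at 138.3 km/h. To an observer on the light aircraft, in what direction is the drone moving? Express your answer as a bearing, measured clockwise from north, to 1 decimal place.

242.2°

Taking east as x and north as y: drone velocity = (-28.382, 36.327) km/h; light aircraft velocity = (94.320, 101.146) km/h.
Velocity of drone relative to light aircraft = (-28.382, 36.327) − (94.320, 101.146) = (-122.702, -64.819) km/h.
Bearing = atan2(-122.70, -64.82) = 242.15° clockwise from north.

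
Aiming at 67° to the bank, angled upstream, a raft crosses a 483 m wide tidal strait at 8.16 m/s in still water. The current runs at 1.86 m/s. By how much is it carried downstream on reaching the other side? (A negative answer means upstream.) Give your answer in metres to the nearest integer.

Perpendicular speed = 7.511 m/s; crossing time = 483 / 7.511 = 64.303 s.
Net downstream speed = -1.328 m/s.
Drift = -1.328 × 64.303 = -85.418 m (upstream).

-85 m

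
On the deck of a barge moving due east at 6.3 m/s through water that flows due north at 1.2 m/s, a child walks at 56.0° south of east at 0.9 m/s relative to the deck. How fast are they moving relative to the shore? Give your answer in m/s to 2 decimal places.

6.82 m/s

In east/north components (m/s): child relative to barge = (0.503, -0.746); barge relative to water = (6.300, 0.000); water relative to ground = (0.000, 1.200).
Sum = (6.803, 0.454) m/s.
Speed = |(6.803, 0.454)| = 6.818 m/s.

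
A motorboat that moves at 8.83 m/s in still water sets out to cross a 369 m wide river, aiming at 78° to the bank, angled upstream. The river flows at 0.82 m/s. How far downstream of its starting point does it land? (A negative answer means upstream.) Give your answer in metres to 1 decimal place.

Perpendicular speed = 8.637 m/s; crossing time = 369 / 8.637 = 42.723 s.
Net downstream speed = -1.016 m/s.
Drift = -1.016 × 42.723 = -43.401 m (upstream).

-43.4 m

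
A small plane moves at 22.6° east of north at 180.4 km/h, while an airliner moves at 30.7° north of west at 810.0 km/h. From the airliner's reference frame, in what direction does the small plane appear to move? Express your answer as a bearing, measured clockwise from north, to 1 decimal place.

107.9°

Taking east as x and north as y: small plane velocity = (69.327, 166.547) km/h; airliner velocity = (-696.480, 413.540) km/h.
Velocity of small plane relative to airliner = (69.327, 166.547) − (-696.480, 413.540) = (765.807, -246.993) km/h.
Bearing = atan2(765.81, -246.99) = 107.88° clockwise from north.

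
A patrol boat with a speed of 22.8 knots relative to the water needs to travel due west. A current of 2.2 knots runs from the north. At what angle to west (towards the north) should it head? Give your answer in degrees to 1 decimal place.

The current pushes perpendicular to the desired track; the heading must have a component into the current equal to 2.2 knots: 22.8 sin θ = 2.2.
sin θ = 0.0965, so θ = 5.537°.

5.5°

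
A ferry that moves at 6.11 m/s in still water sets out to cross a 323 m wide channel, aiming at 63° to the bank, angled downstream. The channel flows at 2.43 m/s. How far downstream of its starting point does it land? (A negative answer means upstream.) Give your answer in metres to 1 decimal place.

Perpendicular speed = 5.444 m/s; crossing time = 323 / 5.444 = 59.331 s.
Net downstream speed = 5.204 m/s.
Drift = 5.204 × 59.331 = 308.751 m (downstream).

308.8 m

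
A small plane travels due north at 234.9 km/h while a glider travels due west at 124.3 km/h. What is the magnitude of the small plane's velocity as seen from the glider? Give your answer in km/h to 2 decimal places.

Taking east as x and north as y: small plane velocity = (0.000, 234.900) km/h; glider velocity = (-124.300, 0.000) km/h.
Velocity of small plane relative to glider = (0.000, 234.900) − (-124.300, 0.000) = (124.300, 234.900) km/h.
Magnitude = |(124.300, 234.900)| = 265.760 km/h.

265.76 km/h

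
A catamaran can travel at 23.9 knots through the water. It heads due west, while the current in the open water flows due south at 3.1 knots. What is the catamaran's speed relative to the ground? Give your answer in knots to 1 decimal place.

Taking east as x and north as y: velocity relative to the water = (-23.900, 0.000) knots; the water relative to ground = (0.000, -3.100) knots.
Velocity relative to ground = (-23.900, 0.000) + (0.000, -3.100) = (-23.900, -3.100) knots.
Speed = |(-23.900, -3.100)| = 24.100 knots.

24.1 knots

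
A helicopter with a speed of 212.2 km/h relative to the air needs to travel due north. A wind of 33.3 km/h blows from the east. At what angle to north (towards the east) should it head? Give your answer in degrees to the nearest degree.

The wind pushes perpendicular to the desired track; the heading must have a component into the wind equal to 33.3 km/h: 212.2 sin θ = 33.3.
sin θ = 0.1569, so θ = 9.029°.

9°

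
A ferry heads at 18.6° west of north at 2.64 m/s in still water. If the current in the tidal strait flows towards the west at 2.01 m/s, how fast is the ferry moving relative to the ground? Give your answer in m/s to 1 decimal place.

Taking east as x and north as y: velocity relative to the water = (-0.842, 2.502) m/s; the water relative to ground = (-2.010, 0.000) m/s.
Velocity relative to ground = (-0.842, 2.502) + (-2.010, 0.000) = (-2.852, 2.502) m/s.
Speed = |(-2.852, 2.502)| = 3.794 m/s.

3.8 m/s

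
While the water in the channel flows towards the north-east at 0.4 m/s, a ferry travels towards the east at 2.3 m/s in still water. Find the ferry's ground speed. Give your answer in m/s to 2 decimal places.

Taking east as x and north as y: velocity relative to the water = (2.300, 0.000) m/s; the water relative to ground = (0.283, 0.283) m/s.
Velocity relative to ground = (2.300, 0.000) + (0.283, 0.283) = (2.583, 0.283) m/s.
Speed = |(2.583, 0.283)| = 2.598 m/s.

2.60 m/s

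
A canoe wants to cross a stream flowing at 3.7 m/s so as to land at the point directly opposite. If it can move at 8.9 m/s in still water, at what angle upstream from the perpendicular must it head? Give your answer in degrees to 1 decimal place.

24.6°

To cancel the current, the upstream component of the canoe's velocity must equal the flow: 8.9 sin θ = 3.7.
sin θ = 3.7 / 8.9 = 0.4157.
θ = arcsin(0.4157) = 24.565°.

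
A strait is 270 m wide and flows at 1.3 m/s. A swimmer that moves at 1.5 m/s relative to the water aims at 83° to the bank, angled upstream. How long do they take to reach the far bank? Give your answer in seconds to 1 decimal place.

The component of the swimmer's velocity perpendicular to the bank is 1.5 × sin 83° = 1.489 m/s.
The flow acts along the bank and has no component across it.
Time = 270 / 1.489 = 181.352 s.

181.4 s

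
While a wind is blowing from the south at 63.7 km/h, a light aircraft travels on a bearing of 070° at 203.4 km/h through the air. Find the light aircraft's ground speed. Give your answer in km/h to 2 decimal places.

233.01 km/h

Taking east as x and north as y: velocity relative to the air = (191.133, 69.567) km/h; the air relative to ground = (0.000, 63.700) km/h.
Velocity relative to ground = (191.133, 69.567) + (0.000, 63.700) = (191.133, 133.267) km/h.
Speed = |(191.133, 133.267)| = 233.007 km/h.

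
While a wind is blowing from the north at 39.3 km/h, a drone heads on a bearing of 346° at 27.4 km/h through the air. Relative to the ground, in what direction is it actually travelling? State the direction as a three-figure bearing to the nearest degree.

Taking east as x and north as y: velocity relative to the air = (-6.629, 26.586) km/h; the air relative to ground = (0.000, -39.300) km/h.
Velocity relative to ground = (-6.629, 26.586) + (0.000, -39.300) = (-6.629, -12.714) km/h.
Bearing = atan2(-6.63, -12.71) = 207.54° clockwise from north.

208°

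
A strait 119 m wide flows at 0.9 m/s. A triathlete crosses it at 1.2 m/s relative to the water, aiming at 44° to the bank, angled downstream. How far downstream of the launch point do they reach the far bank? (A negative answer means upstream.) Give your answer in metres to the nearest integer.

252 m

Perpendicular speed = 0.834 m/s; crossing time = 119 / 0.834 = 142.756 s.
Net downstream speed = 1.763 m/s.
Drift = 1.763 × 142.756 = 251.709 m (downstream).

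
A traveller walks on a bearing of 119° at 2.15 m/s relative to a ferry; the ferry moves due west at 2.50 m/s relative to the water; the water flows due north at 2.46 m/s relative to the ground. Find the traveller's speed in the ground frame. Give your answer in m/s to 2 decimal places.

1.55 m/s

In east/north components (m/s): traveller relative to ferry = (1.880, -1.042); ferry relative to water = (-2.500, 0.000); water relative to ground = (0.000, 2.460).
Sum = (-0.620, 1.418) m/s.
Speed = |(-0.620, 1.418)| = 1.547 m/s.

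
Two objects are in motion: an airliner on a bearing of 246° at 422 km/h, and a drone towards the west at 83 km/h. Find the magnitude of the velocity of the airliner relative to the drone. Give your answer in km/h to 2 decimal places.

347.82 km/h

Taking east as x and north as y: airliner velocity = (-385.516, -171.643) km/h; drone velocity = (-83.000, 0.000) km/h.
Velocity of airliner relative to drone = (-385.516, -171.643) − (-83.000, 0.000) = (-302.516, -171.643) km/h.
Magnitude = |(-302.516, -171.643)| = 347.818 km/h.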